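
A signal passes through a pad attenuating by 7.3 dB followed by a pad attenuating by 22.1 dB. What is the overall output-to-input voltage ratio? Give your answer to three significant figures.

Net gain = (−7.3) + (−22.1) = -29.4 dB.
Voltage ratio = 10^(-29.4/20) = 0.0339.

0.0339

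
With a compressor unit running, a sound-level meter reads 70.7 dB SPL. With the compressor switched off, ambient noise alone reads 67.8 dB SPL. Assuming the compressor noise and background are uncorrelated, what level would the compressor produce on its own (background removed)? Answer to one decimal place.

67.6 dB SPL

Subtract intensities: L_src = 10·log₁₀(10^(L_total/10) − 10^(L_bg/10)).
L_src = 10·log₁₀(10^(70.7/10) − 10^(67.8/10)) = 10·log₁₀(5723000) = 67.6 dB SPL.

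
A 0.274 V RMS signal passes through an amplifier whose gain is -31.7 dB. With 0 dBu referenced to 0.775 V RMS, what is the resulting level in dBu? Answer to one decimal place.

Input level: 20·log₁₀(0.274/0.775) = -9.03 dBu.
Output: -9.03 − 31.7 = -40.7 dBu.

-40.7 dBu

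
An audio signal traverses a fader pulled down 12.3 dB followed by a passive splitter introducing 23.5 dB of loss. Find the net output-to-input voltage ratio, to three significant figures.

0.0162

Net gain = (−12.3) + (−23.5) = -35.8 dB.
Voltage ratio = 10^(-35.8/20) = 0.0162.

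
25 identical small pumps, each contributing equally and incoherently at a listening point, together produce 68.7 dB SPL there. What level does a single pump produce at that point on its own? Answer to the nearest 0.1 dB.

54.7 dB SPL

25 equal incoherent sources add 10·log₁₀(25) = 13.98 dB over one source.
L_one = 68.7 − 13.98 = 54.7 dB SPL.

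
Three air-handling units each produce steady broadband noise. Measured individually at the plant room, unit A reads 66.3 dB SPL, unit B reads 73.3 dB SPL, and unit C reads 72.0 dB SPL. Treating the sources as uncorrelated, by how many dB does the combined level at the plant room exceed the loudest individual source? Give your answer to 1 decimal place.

Uncorrelated sources add in intensity (power), not in dB.
L_total = 10·log₁₀(10^(66.3/10) + 10^(73.3/10) + 10^(72.0/10)) = 76.18 dB SPL.
Excess over the loudest (73.3 dB): 76.18 − 73.3 = 2.9 dB.

2.9 dB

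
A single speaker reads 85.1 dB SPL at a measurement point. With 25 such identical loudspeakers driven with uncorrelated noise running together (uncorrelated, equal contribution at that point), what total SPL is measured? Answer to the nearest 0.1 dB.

99.1 dB SPL

25 equal incoherent sources raise the level by 10·log₁₀(25) = 13.98 dB.
L_total = 85.1 + 13.98 = 99.1 dB SPL.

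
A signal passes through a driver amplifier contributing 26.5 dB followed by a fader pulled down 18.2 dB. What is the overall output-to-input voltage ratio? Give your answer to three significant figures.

Net gain = 26.5 + (−18.2) = 8.3 dB.
Voltage ratio = 10^(8.3/20) = 2.60.

2.60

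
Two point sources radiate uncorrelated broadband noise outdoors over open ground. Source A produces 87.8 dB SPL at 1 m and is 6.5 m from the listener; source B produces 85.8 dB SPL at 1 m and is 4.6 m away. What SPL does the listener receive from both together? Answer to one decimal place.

At the listener: L_A = 87.8 − 20·log₁₀(6.5) = 71.54 dB; L_B = 85.8 − 20·log₁₀(4.6) = 72.54 dB.
Combined: 10·log₁₀(10^(71.54/10)+10^(72.54/10)) = 75.1 dB SPL.

75.1 dB SPL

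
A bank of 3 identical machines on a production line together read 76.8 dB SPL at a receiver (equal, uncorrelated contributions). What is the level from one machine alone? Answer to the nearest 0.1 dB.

72.0 dB SPL

3 equal incoherent sources add 10·log₁₀(3) = 4.77 dB over one source.
L_one = 76.8 − 4.77 = 72.0 dB SPL.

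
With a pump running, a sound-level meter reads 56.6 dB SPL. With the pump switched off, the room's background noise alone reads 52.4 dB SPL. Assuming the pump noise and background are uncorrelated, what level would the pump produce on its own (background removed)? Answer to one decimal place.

Background correction is a power subtraction:
L_src = 10·log₁₀(10^(56.6/10) − 10^(52.4/10)) = 10·log₁₀(283300) = 54.5 dB SPL.

54.5 dB SPL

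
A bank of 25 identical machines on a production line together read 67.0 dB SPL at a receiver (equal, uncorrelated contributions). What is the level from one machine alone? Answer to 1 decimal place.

25 equal incoherent sources add 10·log₁₀(25) = 13.98 dB over one source.
L_one = 67.0 − 13.98 = 53.0 dB SPL.

53.0 dB SPL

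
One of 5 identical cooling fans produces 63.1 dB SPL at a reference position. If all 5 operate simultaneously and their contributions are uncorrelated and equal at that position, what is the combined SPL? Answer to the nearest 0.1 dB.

70.1 dB SPL

5 equal incoherent sources raise the level by 10·log₁₀(5) = 6.99 dB.
L_total = 63.1 + 6.99 = 70.1 dB SPL.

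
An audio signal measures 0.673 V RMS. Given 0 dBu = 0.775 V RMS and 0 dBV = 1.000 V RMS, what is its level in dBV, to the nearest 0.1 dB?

-3.4 dBV

dBV = 20·log₁₀(V / 1.000 V).
20·log₁₀(0.673/1.000) = -3.4 dBV.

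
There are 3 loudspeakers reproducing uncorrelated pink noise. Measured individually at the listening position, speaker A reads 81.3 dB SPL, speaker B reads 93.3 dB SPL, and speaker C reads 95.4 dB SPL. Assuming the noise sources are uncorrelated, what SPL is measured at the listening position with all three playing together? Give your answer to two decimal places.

97.59 dB SPL

Uncorrelated sources add in intensity (power), not in dB.
L_total = 10·log₁₀(10^(81.3/10) + 10^(93.3/10) + 10^(95.4/10)) = 10·log₁₀(5740000000) = 97.59 dB SPL.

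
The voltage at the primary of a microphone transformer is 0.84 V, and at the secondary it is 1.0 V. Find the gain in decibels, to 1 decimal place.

Voltage is an amplitude quantity, so gain = 20·log₁₀(V_out/V_in).
20·log₁₀(1.0/0.84) = 20·log₁₀(1.190) = 1.5 dB.

1.5 dB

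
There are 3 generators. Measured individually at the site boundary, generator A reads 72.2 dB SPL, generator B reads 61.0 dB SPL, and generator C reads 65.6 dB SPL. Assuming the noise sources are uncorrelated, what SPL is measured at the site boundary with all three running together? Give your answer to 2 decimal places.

Uncorrelated sources add in intensity (power), not in dB.
L_total = 10·log₁₀(10^(72.2/10) + 10^(61.0/10) + 10^(65.6/10)) = 10·log₁₀(21490000) = 73.32 dB SPL.

73.32 dB SPL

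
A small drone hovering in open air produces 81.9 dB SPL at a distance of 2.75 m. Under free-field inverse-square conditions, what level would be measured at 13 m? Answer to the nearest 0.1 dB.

Free-field point source: level drops by 20·log₁₀ of the distance ratio.
ΔL = −20·log₁₀(13/2.75) = -13.49 dB, so L₂ = 81.9 + (-13.49) = 68.4 dB SPL.

68.4 dB SPL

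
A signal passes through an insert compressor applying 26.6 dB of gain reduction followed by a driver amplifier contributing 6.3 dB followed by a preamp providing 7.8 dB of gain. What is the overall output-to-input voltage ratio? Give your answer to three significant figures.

Net gain = (−26.6) + 6.3 + 7.8 = -12.5 dB.
Voltage ratio = 10^(-12.5/20) = 0.237.

0.237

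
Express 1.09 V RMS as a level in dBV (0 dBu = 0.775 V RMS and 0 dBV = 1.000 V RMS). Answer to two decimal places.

+0.75 dBV

dBV = 20·log₁₀(V / 1.000 V).
20·log₁₀(1.09/1.000) = +0.75 dBV.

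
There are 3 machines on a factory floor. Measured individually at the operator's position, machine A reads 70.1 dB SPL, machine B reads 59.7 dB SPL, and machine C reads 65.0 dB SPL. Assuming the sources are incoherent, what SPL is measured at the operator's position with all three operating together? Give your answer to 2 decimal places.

71.56 dB SPL

Uncorrelated sources add in intensity (power), not in dB.
L_total = 10·log₁₀(10^(70.1/10) + 10^(59.7/10) + 10^(65.0/10)) = 10·log₁₀(14330000) = 71.56 dB SPL.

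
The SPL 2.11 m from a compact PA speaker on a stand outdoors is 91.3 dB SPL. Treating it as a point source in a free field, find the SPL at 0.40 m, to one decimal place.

Free-field point source: level drops by 20·log₁₀ of the distance ratio.
ΔL = −20·log₁₀(0.40/2.11) = 14.44 dB, so L₂ = 91.3 + (14.44) = 105.7 dB SPL.

105.7 dB SPL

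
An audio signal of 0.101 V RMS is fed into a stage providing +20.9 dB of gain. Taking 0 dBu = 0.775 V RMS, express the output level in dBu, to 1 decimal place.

Input level: 20·log₁₀(0.101/0.775) = -17.70 dBu.
Output: -17.70 + 20.9 = +3.2 dBu.

+3.2 dBu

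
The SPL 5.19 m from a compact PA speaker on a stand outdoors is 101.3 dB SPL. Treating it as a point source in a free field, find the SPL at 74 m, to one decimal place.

78.2 dB SPL

For a point source in a free field, ΔL = −20·log₁₀(d₂/d₁).
ΔL = −20·log₁₀(74/5.19) = -23.08 dB, so L₂ = 101.3 + (-23.08) = 78.2 dB SPL.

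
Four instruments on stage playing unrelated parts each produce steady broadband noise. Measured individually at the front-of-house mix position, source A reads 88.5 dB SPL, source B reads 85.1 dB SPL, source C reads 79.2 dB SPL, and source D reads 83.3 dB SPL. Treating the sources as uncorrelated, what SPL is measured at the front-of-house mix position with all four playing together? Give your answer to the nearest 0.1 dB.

91.2 dB SPL

Incoherent sources sum as intensities:
L_total = 10·log₁₀(10^(88.5/10) + 10^(85.1/10) + 10^(79.2/10) + 10^(83.3/10)) = 10·log₁₀(1329000000) = 91.2 dB SPL.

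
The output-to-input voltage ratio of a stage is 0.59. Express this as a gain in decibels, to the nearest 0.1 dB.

-4.6 dB

Voltage is an amplitude quantity, so gain = 20·log₁₀(V_out/V_in).
20·log₁₀(0.59) = -4.6 dB.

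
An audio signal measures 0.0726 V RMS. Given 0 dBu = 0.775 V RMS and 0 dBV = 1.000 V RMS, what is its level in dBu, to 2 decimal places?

-20.57 dBu

dBu = 20·log₁₀(V / 0.775 V).
20·log₁₀(0.0726/0.775) = -20.57 dBu.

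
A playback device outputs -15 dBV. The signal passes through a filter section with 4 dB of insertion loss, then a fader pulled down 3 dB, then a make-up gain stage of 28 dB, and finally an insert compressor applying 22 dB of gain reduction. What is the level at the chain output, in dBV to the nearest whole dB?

-16 dBV

In dB, series stages simply add:
-15 − 4 − 3 + 28 − 22 = -16 dBV.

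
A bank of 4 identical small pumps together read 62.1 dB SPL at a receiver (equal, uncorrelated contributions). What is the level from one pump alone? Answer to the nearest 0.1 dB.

4 equal incoherent sources add 10·log₁₀(4) = 6.02 dB over one source.
L_one = 62.1 − 6.02 = 56.1 dB SPL.

56.1 dB SPL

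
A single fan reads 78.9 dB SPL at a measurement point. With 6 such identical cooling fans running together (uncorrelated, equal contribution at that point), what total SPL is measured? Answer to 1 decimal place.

6 equal incoherent sources raise the level by 10·log₁₀(6) = 7.78 dB.
L_total = 78.9 + 7.78 = 86.7 dB SPL.

86.7 dB SPL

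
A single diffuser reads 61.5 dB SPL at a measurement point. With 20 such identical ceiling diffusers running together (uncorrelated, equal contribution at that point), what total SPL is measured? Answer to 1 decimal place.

74.5 dB SPL

20 equal incoherent sources raise the level by 10·log₁₀(20) = 13.01 dB.
L_total = 61.5 + 13.01 = 74.5 dB SPL.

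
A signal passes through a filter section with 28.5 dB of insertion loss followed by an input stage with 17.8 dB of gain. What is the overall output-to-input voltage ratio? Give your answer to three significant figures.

0.292

Net gain = (−28.5) + 17.8 = -10.7 dB.
Voltage ratio = 10^(-10.7/20) = 0.292.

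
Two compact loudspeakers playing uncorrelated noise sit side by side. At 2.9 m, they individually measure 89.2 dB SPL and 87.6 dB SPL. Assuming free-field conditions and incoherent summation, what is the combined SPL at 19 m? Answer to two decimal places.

75.16 dB SPL

Combined at 2.9 m: 10·log₁₀(10^(89.2/10)+10^(87.6/10)) = 91.484 dB SPL.
Then apply −20·log₁₀(19/2.9) = -16.327 dB → 75.16 dB SPL.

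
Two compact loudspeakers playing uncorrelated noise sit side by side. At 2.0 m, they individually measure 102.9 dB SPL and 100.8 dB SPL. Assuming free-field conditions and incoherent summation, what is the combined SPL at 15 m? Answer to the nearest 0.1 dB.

Combined at 2.0 m: 10·log₁₀(10^(102.9/10)+10^(100.8/10)) = 104.99 dB SPL.
Then apply −20·log₁₀(15/2.0) = -17.50 dB → 87.5 dB SPL.

87.5 dB SPL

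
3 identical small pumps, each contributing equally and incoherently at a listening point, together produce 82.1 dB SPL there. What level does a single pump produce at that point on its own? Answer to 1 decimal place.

77.3 dB SPL

3 equal incoherent sources add 10·log₁₀(3) = 4.77 dB over one source.
L_one = 82.1 − 4.77 = 77.3 dB SPL.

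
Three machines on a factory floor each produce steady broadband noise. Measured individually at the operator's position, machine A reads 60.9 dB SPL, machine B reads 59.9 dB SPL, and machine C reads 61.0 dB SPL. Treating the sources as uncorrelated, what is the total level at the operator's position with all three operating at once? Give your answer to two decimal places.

Incoherent sources sum as intensities:
L_total = 10·log₁₀(10^(60.9/10) + 10^(59.9/10) + 10^(61.0/10)) = 10·log₁₀(3466000) = 65.40 dB SPL.

65.40 dB SPL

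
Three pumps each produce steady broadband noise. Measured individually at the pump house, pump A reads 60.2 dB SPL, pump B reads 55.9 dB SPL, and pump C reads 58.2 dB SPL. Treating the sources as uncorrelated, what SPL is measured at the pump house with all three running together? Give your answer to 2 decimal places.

63.22 dB SPL

Add the sources as powers (linear), then convert back to dB:
L_total = 10·log₁₀(10^(60.2/10) + 10^(55.9/10) + 10^(58.2/10)) = 10·log₁₀(2097000) = 63.22 dB SPL.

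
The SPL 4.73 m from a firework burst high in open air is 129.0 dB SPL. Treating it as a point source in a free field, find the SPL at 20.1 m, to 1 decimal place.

116.4 dB SPL

Free-field point source: level drops by 20·log₁₀ of the distance ratio.
ΔL = −20·log₁₀(20.1/4.73) = -12.57 dB, so L₂ = 129.0 + (-12.57) = 116.4 dB SPL.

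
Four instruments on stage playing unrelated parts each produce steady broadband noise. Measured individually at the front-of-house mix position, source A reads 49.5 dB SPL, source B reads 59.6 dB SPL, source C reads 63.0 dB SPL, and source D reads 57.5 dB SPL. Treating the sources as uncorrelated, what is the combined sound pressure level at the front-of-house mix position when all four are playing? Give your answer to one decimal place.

65.5 dB SPL

Incoherent sources sum as intensities:
L_total = 10·log₁₀(10^(49.5/10) + 10^(59.6/10) + 10^(63.0/10) + 10^(57.5/10)) = 10·log₁₀(3559000) = 65.5 dB SPL.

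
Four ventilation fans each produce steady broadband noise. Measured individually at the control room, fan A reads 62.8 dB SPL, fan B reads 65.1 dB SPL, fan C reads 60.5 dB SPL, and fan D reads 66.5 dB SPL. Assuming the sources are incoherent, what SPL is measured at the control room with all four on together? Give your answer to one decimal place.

70.3 dB SPL

Uncorrelated sources add in intensity (power), not in dB.
L_total = 10·log₁₀(10^(62.8/10) + 10^(65.1/10) + 10^(60.5/10) + 10^(66.5/10)) = 10·log₁₀(10730000) = 70.3 dB SPL.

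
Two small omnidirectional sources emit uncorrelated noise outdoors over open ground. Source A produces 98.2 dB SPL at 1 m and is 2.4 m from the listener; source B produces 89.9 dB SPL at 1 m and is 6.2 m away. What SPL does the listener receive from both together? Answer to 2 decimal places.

At the listener: L_A = 98.2 − 20·log₁₀(2.4) = 90.596 dB; L_B = 89.9 − 20·log₁₀(6.2) = 74.052 dB.
Combined: 10·log₁₀(10^(90.596/10)+10^(74.052/10)) = 90.69 dB SPL.

90.69 dB SPL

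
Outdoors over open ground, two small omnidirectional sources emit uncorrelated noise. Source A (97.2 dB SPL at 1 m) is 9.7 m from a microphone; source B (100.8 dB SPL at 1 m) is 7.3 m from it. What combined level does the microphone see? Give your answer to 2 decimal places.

At the listener: L_A = 97.2 − 20·log₁₀(9.7) = 77.465 dB; L_B = 100.8 − 20·log₁₀(7.3) = 83.534 dB.
Combined: 10·log₁₀(10^(77.465/10)+10^(83.534/10)) = 84.49 dB SPL.

84.49 dB SPL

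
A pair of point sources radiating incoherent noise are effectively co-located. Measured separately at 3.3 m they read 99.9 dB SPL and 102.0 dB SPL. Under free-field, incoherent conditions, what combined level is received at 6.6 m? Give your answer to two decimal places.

98.07 dB SPL

Combined at 3.3 m: 10·log₁₀(10^(99.9/10)+10^(102.0/10)) = 104.086 dB SPL.
Then apply −20·log₁₀(6.6/3.3) = -6.021 dB → 98.07 dB SPL.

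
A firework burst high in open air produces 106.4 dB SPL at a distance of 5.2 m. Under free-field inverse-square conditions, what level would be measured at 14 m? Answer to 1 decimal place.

97.8 dB SPL

Free-field point source: level drops by 20·log₁₀ of the distance ratio.
ΔL = −20·log₁₀(14/5.2) = -8.60 dB, so L₂ = 106.4 + (-8.60) = 97.8 dB SPL.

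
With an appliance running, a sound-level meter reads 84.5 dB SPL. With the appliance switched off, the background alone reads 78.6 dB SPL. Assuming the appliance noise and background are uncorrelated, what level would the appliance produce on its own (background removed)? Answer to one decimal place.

83.2 dB SPL

Background correction is a power subtraction:
L_src = 10·log₁₀(10^(84.5/10) − 10^(78.6/10)) = 10·log₁₀(209400000) = 83.2 dB SPL.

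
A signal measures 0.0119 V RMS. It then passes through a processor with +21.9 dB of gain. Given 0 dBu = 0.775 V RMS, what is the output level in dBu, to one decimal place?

-14.4 dBu

Input level: 20·log₁₀(0.0119/0.775) = -36.28 dBu.
Output: -36.28 + 21.9 = -14.4 dBu.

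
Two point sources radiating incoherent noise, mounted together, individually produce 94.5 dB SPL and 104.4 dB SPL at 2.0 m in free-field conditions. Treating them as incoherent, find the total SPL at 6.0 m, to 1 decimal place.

95.3 dB SPL

Combined at 2.0 m: 10·log₁₀(10^(94.5/10)+10^(104.4/10)) = 104.82 dB SPL.
Then apply −20·log₁₀(6.0/2.0) = -9.54 dB → 95.3 dB SPL.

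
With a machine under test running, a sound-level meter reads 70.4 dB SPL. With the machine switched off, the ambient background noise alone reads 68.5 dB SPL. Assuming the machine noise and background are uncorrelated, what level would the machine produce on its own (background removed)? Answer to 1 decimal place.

65.9 dB SPL

Background correction is a power subtraction:
L_src = 10·log₁₀(10^(70.4/10) − 10^(68.5/10)) = 10·log₁₀(3885000) = 65.9 dB SPL.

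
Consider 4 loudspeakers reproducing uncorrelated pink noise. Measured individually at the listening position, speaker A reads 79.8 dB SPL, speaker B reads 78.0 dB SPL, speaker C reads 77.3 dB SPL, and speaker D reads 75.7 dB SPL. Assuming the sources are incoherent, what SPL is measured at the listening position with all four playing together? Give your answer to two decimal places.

83.97 dB SPL

Uncorrelated sources add in intensity (power), not in dB.
L_total = 10·log₁₀(10^(79.8/10) + 10^(78.0/10) + 10^(77.3/10) + 10^(75.7/10)) = 10·log₁₀(249500000) = 83.97 dB SPL.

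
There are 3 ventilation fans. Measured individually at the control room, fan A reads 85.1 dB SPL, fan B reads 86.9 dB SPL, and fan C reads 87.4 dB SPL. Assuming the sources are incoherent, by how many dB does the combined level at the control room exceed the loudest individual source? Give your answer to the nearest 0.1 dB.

3.9 dB

Incoherent sources sum as intensities:
L_total = 10·log₁₀(10^(85.1/10) + 10^(86.9/10) + 10^(87.4/10)) = 91.34 dB SPL.
Excess over the loudest (87.4 dB): 91.34 − 87.4 = 3.9 dB.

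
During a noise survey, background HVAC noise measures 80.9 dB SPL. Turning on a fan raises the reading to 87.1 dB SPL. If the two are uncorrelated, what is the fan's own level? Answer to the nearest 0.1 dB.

85.9 dB SPL

Background correction is a power subtraction:
L_src = 10·log₁₀(10^(87.1/10) − 10^(80.9/10)) = 10·log₁₀(389800000) = 85.9 dB SPL.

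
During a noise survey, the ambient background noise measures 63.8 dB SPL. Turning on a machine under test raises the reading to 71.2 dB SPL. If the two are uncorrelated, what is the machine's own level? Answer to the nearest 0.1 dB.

Remove the background by subtracting linear intensities:
L_src = 10·log₁₀(10^(71.2/10) − 10^(63.8/10)) = 10·log₁₀(10780000) = 70.3 dB SPL.

70.3 dB SPL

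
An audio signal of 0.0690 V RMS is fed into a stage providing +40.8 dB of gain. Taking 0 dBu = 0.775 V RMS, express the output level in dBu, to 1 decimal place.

Input level: 20·log₁₀(0.0690/0.775) = -21.01 dBu.
Output: -21.01 + 40.8 = +19.8 dBu.

+19.8 dBu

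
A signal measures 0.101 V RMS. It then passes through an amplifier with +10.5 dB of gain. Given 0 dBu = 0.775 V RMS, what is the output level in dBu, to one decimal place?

-7.2 dBu

Input level: 20·log₁₀(0.101/0.775) = -17.70 dBu.
Output: -17.70 + 10.5 = -7.2 dBu.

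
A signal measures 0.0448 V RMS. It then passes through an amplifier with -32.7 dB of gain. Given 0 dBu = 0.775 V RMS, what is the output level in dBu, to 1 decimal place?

-57.5 dBu

Input level: 20·log₁₀(0.0448/0.775) = -24.76 dBu.
Output: -24.76 − 32.7 = -57.5 dBu.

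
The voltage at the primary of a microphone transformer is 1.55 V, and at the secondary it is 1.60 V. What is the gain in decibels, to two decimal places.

0.28 dB

Voltage is an amplitude quantity, so gain = 20·log₁₀(V_out/V_in).
20·log₁₀(1.60/1.55) = 20·log₁₀(1.032) = 0.28 dB.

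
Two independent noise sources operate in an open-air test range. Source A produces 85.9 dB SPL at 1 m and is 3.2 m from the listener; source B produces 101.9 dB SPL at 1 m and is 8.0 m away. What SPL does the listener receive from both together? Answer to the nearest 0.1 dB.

84.5 dB SPL

At the listener: L_A = 85.9 − 20·log₁₀(3.2) = 75.80 dB; L_B = 101.9 − 20·log₁₀(8.0) = 83.84 dB.
Combined: 10·log₁₀(10^(75.80/10)+10^(83.84/10)) = 84.5 dB SPL.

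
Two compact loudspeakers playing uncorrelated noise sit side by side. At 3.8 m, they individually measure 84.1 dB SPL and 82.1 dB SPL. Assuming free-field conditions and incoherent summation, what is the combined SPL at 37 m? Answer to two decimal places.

Combined at 3.8 m: 10·log₁₀(10^(84.1/10)+10^(82.1/10)) = 86.224 dB SPL.
Then apply −20·log₁₀(37/3.8) = -19.768 dB → 66.46 dB SPL.

66.46 dB SPL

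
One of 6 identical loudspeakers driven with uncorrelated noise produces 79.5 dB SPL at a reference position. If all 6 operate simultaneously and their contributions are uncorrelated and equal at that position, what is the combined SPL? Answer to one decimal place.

6 equal incoherent sources raise the level by 10·log₁₀(6) = 7.78 dB.
L_total = 79.5 + 7.78 = 87.3 dB SPL.

87.3 dB SPL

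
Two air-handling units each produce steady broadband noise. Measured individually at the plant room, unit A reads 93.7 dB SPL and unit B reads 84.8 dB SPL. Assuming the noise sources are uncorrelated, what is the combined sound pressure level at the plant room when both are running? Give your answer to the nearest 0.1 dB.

94.2 dB SPL

Incoherent sources sum as intensities:
L_total = 10·log₁₀(10^(93.7/10) + 10^(84.8/10)) = 10·log₁₀(2646000000) = 94.2 dB SPL.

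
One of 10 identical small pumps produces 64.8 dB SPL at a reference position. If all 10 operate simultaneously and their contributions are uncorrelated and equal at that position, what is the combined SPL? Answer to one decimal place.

10 equal incoherent sources raise the level by 10·log₁₀(10) = 10.00 dB.
L_total = 64.8 + 10.00 = 74.8 dB SPL.

74.8 dB SPL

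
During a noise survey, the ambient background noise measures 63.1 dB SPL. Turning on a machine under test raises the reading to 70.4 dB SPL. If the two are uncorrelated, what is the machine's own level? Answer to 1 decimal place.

Remove the background by subtracting linear intensities:
L_src = 10·log₁₀(10^(70.4/10) − 10^(63.1/10)) = 10·log₁₀(8923000) = 69.5 dB SPL.

69.5 dB SPL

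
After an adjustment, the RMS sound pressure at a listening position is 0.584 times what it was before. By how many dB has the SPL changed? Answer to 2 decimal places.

Sound pressure is an amplitude quantity: ΔL = 20·log₁₀(p₂/p₁).
20·log₁₀(0.584) = -4.67 dB.

-4.67 dB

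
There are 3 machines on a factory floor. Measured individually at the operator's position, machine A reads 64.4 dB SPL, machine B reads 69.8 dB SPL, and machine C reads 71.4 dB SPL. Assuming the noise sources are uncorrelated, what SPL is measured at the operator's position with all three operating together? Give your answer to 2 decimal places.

Incoherent sources sum as intensities:
L_total = 10·log₁₀(10^(64.4/10) + 10^(69.8/10) + 10^(71.4/10)) = 10·log₁₀(26110000) = 74.17 dB SPL.

74.17 dB SPL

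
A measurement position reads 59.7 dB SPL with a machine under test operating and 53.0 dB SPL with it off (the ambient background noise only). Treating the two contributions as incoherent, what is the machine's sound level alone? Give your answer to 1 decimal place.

Remove the background by subtracting linear intensities:
L_src = 10·log₁₀(10^(59.7/10) − 10^(53.0/10)) = 10·log₁₀(733700) = 58.7 dB SPL.

58.7 dB SPL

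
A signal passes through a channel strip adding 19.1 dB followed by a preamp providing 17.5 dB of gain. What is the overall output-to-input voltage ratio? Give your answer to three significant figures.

Net gain = 19.1 + 17.5 = 36.6 dB.
Voltage ratio = 10^(36.6/20) = 67.6.

67.6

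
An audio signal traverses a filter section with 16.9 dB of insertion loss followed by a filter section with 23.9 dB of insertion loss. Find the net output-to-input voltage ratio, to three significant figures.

0.00912

Net gain = (−16.9) + (−23.9) = -40.8 dB.
Voltage ratio = 10^(-40.8/20) = 0.00912.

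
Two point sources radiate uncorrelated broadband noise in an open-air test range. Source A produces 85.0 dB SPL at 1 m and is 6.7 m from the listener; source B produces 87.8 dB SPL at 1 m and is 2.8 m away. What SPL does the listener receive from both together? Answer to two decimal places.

At the listener: L_A = 85.0 − 20·log₁₀(6.7) = 68.479 dB; L_B = 87.8 − 20·log₁₀(2.8) = 78.857 dB.
Combined: 10·log₁₀(10^(68.479/10)+10^(78.857/10)) = 79.24 dB SPL.

79.24 dB SPL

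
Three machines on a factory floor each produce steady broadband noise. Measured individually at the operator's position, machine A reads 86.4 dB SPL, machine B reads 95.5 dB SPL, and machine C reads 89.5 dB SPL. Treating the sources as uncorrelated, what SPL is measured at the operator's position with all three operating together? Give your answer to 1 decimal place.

96.9 dB SPL

Uncorrelated sources add in intensity (power), not in dB.
L_total = 10·log₁₀(10^(86.4/10) + 10^(95.5/10) + 10^(89.5/10)) = 10·log₁₀(4876000000) = 96.9 dB SPL.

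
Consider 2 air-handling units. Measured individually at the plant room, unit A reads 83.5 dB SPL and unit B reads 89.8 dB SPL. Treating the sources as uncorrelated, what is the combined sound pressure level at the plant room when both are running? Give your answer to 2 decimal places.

90.71 dB SPL

Add the sources as powers (linear), then convert back to dB:
L_total = 10·log₁₀(10^(83.5/10) + 10^(89.8/10)) = 10·log₁₀(1179000000) = 90.71 dB SPL.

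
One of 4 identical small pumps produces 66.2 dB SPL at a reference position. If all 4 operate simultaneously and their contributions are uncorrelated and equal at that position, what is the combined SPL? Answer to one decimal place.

72.2 dB SPL

4 equal incoherent sources raise the level by 10·log₁₀(4) = 6.02 dB.
L_total = 66.2 + 6.02 = 72.2 dB SPL.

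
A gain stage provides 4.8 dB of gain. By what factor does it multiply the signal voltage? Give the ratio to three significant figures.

1.74

Voltage ratio = 10^(dB/20).
10^(4.8/20) = 10^(0.2400) = 1.74.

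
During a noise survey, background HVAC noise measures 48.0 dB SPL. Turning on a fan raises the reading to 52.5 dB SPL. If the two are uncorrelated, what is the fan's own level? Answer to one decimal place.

Background correction is a power subtraction:
L_src = 10·log₁₀(10^(52.5/10) − 10^(48.0/10)) = 10·log₁₀(114700) = 50.6 dB SPL.

50.6 dB SPL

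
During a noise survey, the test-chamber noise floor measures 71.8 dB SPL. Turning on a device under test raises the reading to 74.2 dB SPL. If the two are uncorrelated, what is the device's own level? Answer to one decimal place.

Background correction is a power subtraction:
L_src = 10·log₁₀(10^(74.2/10) − 10^(71.8/10)) = 10·log₁₀(11170000) = 70.5 dB SPL.

70.5 dB SPL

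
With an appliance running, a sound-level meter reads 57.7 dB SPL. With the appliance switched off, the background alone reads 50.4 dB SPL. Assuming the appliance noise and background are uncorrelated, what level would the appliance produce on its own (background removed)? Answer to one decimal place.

56.8 dB SPL

Background correction is a power subtraction:
L_src = 10·log₁₀(10^(57.7/10) − 10^(50.4/10)) = 10·log₁₀(479200) = 56.8 dB SPL.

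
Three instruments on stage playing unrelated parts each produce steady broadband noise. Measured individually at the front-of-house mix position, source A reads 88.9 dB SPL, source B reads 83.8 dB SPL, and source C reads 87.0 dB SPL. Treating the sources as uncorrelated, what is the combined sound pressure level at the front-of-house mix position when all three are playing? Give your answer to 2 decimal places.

Uncorrelated sources add in intensity (power), not in dB.
L_total = 10·log₁₀(10^(88.9/10) + 10^(83.8/10) + 10^(87.0/10)) = 10·log₁₀(1517000000) = 91.81 dB SPL.

91.81 dB SPL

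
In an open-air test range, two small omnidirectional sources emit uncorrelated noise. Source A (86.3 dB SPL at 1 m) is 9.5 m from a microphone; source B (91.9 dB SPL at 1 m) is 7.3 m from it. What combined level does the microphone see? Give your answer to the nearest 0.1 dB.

75.3 dB SPL

At the listener: L_A = 86.3 − 20·log₁₀(9.5) = 66.75 dB; L_B = 91.9 − 20·log₁₀(7.3) = 74.63 dB.
Combined: 10·log₁₀(10^(66.75/10)+10^(74.63/10)) = 75.3 dB SPL.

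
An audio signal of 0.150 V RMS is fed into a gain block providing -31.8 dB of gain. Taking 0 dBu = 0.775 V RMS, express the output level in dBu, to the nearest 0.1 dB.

-46.1 dBu

Input level: 20·log₁₀(0.150/0.775) = -14.26 dBu.
Output: -14.26 − 31.8 = -46.1 dBu.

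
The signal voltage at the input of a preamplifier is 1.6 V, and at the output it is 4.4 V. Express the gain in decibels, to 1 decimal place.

Voltage ratio → dB uses the 20·log₁₀ form:
20·log₁₀(4.4/1.6) = 20·log₁₀(2.750) = 8.8 dB.

8.8 dB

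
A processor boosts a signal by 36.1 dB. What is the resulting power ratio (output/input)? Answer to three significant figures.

Power ratio = 10^(dB/10).
10^(36.1/10) = 10^(3.610) = 4070.

4070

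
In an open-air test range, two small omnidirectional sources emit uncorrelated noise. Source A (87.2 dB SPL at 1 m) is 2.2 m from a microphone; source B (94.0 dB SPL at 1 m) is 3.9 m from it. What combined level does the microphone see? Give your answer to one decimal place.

84.4 dB SPL

At the listener: L_A = 87.2 − 20·log₁₀(2.2) = 80.35 dB; L_B = 94.0 − 20·log₁₀(3.9) = 82.18 dB.
Combined: 10·log₁₀(10^(80.35/10)+10^(82.18/10)) = 84.4 dB SPL.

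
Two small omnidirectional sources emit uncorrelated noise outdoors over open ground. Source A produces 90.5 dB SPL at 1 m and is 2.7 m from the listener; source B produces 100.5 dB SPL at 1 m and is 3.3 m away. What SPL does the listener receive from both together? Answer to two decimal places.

At the listener: L_A = 90.5 − 20·log₁₀(2.7) = 81.873 dB; L_B = 100.5 − 20·log₁₀(3.3) = 90.130 dB.
Combined: 10·log₁₀(10^(81.873/10)+10^(90.130/10)) = 90.73 dB SPL.

90.73 dB SPL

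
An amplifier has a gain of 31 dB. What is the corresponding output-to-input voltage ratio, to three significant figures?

35.5

Voltage ratio = 10^(dB/20).
10^(31/20) = 10^(1.550) = 35.5.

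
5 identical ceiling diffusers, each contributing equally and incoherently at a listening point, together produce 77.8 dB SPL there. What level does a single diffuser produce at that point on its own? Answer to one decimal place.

70.8 dB SPL

5 equal incoherent sources add 10·log₁₀(5) = 6.99 dB over one source.
L_one = 77.8 − 6.99 = 70.8 dB SPL.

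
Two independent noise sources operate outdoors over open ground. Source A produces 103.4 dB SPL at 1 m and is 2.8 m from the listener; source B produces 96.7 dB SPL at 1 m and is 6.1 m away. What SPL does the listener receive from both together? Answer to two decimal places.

At the listener: L_A = 103.4 − 20·log₁₀(2.8) = 94.457 dB; L_B = 96.7 − 20·log₁₀(6.1) = 80.993 dB.
Combined: 10·log₁₀(10^(94.457/10)+10^(80.993/10)) = 94.65 dB SPL.

94.65 dB SPL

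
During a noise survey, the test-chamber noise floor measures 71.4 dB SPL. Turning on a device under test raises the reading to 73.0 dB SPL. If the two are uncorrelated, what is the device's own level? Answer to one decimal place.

67.9 dB SPL

Subtract intensities: L_src = 10·log₁₀(10^(L_total/10) − 10^(L_bg/10)).
L_src = 10·log₁₀(10^(73.0/10) − 10^(71.4/10)) = 10·log₁₀(6149000) = 67.9 dB SPL.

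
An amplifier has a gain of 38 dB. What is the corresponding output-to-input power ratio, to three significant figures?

6310

Power ratio = 10^(dB/10).
10^(38/10) = 10^(3.800) = 6310.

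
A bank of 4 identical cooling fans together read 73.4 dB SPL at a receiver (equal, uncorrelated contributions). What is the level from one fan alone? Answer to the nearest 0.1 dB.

67.4 dB SPL

4 equal incoherent sources add 10·log₁₀(4) = 6.02 dB over one source.
L_one = 73.4 − 6.02 = 67.4 dB SPL.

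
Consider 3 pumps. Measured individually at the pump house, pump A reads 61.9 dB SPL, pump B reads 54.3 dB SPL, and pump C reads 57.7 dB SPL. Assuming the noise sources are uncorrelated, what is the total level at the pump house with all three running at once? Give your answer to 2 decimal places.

Add the sources as powers (linear), then convert back to dB:
L_total = 10·log₁₀(10^(61.9/10) + 10^(54.3/10) + 10^(57.7/10)) = 10·log₁₀(2407000) = 63.81 dB SPL.

63.81 dB SPL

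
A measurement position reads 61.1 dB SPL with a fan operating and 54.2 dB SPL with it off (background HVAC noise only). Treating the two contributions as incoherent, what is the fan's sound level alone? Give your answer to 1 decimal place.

60.1 dB SPL

Background correction is a power subtraction:
L_src = 10·log₁₀(10^(61.1/10) − 10^(54.2/10)) = 10·log₁₀(1025000) = 60.1 dB SPL.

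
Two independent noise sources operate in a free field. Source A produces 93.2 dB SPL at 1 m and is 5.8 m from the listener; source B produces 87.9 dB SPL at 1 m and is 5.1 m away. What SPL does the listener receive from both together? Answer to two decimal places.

79.34 dB SPL

At the listener: L_A = 93.2 − 20·log₁₀(5.8) = 77.931 dB; L_B = 87.9 − 20·log₁₀(5.1) = 73.749 dB.
Combined: 10·log₁₀(10^(77.931/10)+10^(73.749/10)) = 79.34 dB SPL.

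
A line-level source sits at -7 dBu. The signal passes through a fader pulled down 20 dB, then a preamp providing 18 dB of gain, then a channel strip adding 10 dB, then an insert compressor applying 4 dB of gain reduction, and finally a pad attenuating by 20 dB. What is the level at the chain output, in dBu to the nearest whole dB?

In dB, series stages simply add:
-7 − 20 + 18 + 10 − 4 − 20 = -23 dBu.

-23 dBu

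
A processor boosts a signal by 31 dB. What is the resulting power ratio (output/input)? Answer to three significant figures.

1260

Power ratio = 10^(dB/10).
10^(31/10) = 10^(3.100) = 1260.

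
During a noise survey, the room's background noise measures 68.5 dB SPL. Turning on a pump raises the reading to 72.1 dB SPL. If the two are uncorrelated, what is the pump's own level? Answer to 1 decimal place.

Subtract intensities: L_src = 10·log₁₀(10^(L_total/10) − 10^(L_bg/10)).
L_src = 10·log₁₀(10^(72.1/10) − 10^(68.5/10)) = 10·log₁₀(9139000) = 69.6 dB SPL.

69.6 dB SPL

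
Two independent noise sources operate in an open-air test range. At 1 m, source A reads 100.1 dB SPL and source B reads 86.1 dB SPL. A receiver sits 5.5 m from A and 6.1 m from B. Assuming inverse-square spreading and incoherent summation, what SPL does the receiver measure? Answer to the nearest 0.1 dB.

At the listener: L_A = 100.1 − 20·log₁₀(5.5) = 85.29 dB; L_B = 86.1 − 20·log₁₀(6.1) = 70.39 dB.
Combined: 10·log₁₀(10^(85.29/10)+10^(70.39/10)) = 85.4 dB SPL.

85.4 dB SPL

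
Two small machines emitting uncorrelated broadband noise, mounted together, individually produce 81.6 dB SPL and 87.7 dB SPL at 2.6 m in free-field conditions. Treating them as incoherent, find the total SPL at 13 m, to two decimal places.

74.67 dB SPL

Combined at 2.6 m: 10·log₁₀(10^(81.6/10)+10^(87.7/10)) = 88.653 dB SPL.
Then apply −20·log₁₀(13/2.6) = -13.979 dB → 74.67 dB SPL.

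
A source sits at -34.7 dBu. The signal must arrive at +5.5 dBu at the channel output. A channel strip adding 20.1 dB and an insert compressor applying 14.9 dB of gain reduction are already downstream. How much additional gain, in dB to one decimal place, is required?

The required make-up gain is the shortfall in the dB sum.
G = +5.5 − (-34.7) − 20.1 + 14.9 = 35.0 dB.

35.0 dB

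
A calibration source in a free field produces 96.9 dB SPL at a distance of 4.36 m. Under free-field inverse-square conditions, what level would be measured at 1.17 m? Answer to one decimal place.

108.3 dB SPL

Free-field point source: level drops by 20·log₁₀ of the distance ratio.
ΔL = −20·log₁₀(1.17/4.36) = 11.43 dB, so L₂ = 96.9 + (11.43) = 108.3 dB SPL.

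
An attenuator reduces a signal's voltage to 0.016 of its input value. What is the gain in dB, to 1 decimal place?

Voltage ratio → dB uses the 20·log₁₀ form:
20·log₁₀(0.016) = -35.9 dB.

-35.9 dB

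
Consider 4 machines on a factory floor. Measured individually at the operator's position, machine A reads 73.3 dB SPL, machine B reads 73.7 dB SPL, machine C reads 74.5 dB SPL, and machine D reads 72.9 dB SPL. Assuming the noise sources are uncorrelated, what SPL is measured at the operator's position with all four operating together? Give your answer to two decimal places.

Incoherent sources sum as intensities:
L_total = 10·log₁₀(10^(73.3/10) + 10^(73.7/10) + 10^(74.5/10) + 10^(72.9/10)) = 10·log₁₀(92500000) = 79.66 dB SPL.

79.66 dB SPL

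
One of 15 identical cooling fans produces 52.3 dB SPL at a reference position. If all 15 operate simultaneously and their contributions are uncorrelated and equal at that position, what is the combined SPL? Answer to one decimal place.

64.1 dB SPL

15 equal incoherent sources raise the level by 10·log₁₀(15) = 11.76 dB.
L_total = 52.3 + 11.76 = 64.1 dB SPL.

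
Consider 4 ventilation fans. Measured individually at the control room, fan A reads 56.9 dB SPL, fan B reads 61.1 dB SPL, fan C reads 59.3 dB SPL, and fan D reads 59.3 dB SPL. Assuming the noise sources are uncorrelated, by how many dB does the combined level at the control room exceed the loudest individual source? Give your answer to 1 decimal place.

Incoherent sources sum as intensities:
L_total = 10·log₁₀(10^(56.9/10) + 10^(61.1/10) + 10^(59.3/10) + 10^(59.3/10)) = 65.42 dB SPL.
Excess over the loudest (61.1 dB): 65.42 − 61.1 = 4.3 dB.

4.3 dB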